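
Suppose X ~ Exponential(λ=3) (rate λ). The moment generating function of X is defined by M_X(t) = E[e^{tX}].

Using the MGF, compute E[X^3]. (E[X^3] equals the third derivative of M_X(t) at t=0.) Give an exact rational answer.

M_X(t) = 3/(3 - t)
D^3[M](t) = 18/(t^4 - 12*t^3 + 54*t^2 - 108*t + 81)

E[X^3] = D^3[M](0) = 2/9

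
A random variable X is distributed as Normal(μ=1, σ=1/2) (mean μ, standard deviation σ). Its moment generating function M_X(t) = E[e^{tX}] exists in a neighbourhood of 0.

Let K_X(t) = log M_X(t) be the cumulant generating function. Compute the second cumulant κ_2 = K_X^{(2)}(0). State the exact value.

M_X(t) = e^(t^2/8 + t)
K_X(t) = log M_X(t) = t^2/8 + t
dK/dt = t/4 + 1
d^2K/dt^2 = 1/4

κ_2 = d^2K/dt^2 |_{t=0} = 1/4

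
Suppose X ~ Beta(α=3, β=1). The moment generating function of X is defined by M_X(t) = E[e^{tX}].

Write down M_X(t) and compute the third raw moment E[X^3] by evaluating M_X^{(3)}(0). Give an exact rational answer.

M_X(t) = ₁F₁(3; 4; t)
dM/dt = 3*₁F₁(4; 5; t)/4
d^2M/dt^2 = 3*₁F₁(5; 6; t)/5
d^3M/dt^3 = ₁F₁(6; 7; t)/2

E[X^3] = d^3M/dt^3 |_{t=0} = 1/2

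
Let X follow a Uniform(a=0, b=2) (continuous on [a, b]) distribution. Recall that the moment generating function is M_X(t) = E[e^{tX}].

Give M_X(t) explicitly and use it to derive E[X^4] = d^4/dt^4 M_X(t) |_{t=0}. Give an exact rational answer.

E[X^4] = M′′′′(0) = 16/5

M_X(t) = (e^(2*t) - 1)/(2*t)
M′(t) = (2*t*e^(2*t) - e^(2*t) + 1)/(2*t^2)
M′′(t) = (2*t^2*e^(2*t) - 2*t*e^(2*t) + e^(2*t) - 1)/t^3
M′′′(t) = (4*t^3*e^(2*t) - 6*t^2*e^(2*t) + 6*t*e^(2*t) - 3*e^(2*t) + 3)/t^4
M′′′′(t) = (8*t^4*e^(2*t) - 16*t^3*e^(2*t) + 24*t^2*e^(2*t) - 24*t*e^(2*t) + 12*e^(2*t) - 12)/t^5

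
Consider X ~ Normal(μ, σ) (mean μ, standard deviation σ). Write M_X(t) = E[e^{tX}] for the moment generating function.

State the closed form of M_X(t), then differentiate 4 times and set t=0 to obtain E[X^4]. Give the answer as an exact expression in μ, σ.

E[X^4] = M′′′′(0) = μ^4 + 6*μ^2*σ^2 + 3*σ^4

M_X(t) = e^(μ*t + σ^2*t^2/2)
M′(t) = μ*e^(μ*t)*e^(σ^2*t^2/2) + σ^2*t*e^(μ*t)*e^(σ^2*t^2/2)
M′′(t) = μ^2*e^(μ*t)*e^(σ^2*t^2/2) + 2*μ*σ^2*t*e^(μ*t)*e^(σ^2*t^2/2) + σ^4*t^2*e^(μ*t)*e^(σ^2*t^2/2) + σ^2*e^(μ*t)*e^(σ^2*t^2/2)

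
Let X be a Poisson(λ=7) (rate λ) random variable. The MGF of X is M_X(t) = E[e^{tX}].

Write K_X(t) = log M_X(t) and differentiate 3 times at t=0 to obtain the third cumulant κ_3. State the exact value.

M_X(t) = e^(7*e^(t) - 7)
K_X(t) = log M_X(t) = 7*e^(t) - 7
K^(3)(t) = 7*e^(t)

κ_3 = K^(3)(0) = 7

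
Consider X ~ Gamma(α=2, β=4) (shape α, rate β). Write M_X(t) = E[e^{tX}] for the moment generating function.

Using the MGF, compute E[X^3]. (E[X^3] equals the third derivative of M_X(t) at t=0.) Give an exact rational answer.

E[X^3] = d^3M/dt^3 |_{t=0} = 3/8

M_X(t) = 16/(4 - t)^2
dM/dt = -32/(t^3 - 12*t^2 + 48*t - 64)
d^2M/dt^2 = 96/(t^4 - 16*t^3 + 96*t^2 - 256*t + 256)
d^3M/dt^3 = -384/(t^5 - 20*t^4 + 160*t^3 - 640*t^2 + 1280*t - 1024)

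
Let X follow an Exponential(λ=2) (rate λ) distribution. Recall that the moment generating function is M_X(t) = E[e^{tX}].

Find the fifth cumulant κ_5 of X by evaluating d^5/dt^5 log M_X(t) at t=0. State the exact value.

κ_5 = K′′′′′(0) = 3/4

M_X(t) = 2/(2 - t)
K_X(t) = log M_X(t) = -log(2 - t) + log(2)
K′(t) = -1/(t - 2)
K′′(t) = 1/(t^2 - 4*t + 4)
K′′′(t) = -2/(t^3 - 6*t^2 + 12*t - 8)
K′′′′(t) = 6/(t^4 - 8*t^3 + 24*t^2 - 32*t + 16)
K′′′′′(t) = -24/(t^5 - 10*t^4 + 40*t^3 - 80*t^2 + 80*t - 32)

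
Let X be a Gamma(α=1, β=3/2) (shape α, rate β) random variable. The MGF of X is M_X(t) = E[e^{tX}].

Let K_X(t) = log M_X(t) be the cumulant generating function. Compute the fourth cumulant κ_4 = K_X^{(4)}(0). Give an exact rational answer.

κ_4 = D^4[K](0) = 32/27

M_X(t) = 3/(2*(3/2 - t))
K_X(t) = log M_X(t) = -log(3/2 - t) - log(2) + log(3)
D^4[K](t) = 96/(16*t^4 - 96*t^3 + 216*t^2 - 216*t + 81)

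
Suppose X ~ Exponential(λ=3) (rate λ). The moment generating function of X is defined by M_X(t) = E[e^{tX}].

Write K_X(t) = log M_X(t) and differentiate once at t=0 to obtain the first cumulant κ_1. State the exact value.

M_X(t) = 3/(3 - t)
K_X(t) = log M_X(t) = -log(3 - t) + log(3)
K′(t) = -1/(t - 3)

κ_1 = K′(0) = 1/3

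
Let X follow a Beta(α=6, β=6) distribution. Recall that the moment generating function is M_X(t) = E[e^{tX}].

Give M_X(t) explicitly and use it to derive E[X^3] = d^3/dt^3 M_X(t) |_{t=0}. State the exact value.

M_X(t) = ₁F₁(6; 12; t)
M^(3)(t) = 2*₁F₁(9; 15; t)/13

E[X^3] = M^(3)(0) = 2/13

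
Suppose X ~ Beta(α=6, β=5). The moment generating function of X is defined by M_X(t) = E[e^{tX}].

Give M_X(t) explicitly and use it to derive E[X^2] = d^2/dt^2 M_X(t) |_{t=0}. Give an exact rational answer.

M_X(t) = ₁F₁(6; 11; t)
dM/dt = 6*₁F₁(7; 12; t)/11
d^2M/dt^2 = 7*₁F₁(8; 13; t)/22

E[X^2] = d^2M/dt^2 |_{t=0} = 7/22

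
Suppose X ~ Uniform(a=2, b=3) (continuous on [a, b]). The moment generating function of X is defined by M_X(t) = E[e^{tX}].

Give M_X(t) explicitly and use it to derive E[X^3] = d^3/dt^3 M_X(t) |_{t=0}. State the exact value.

M_X(t) = (e^(3*t) - e^(2*t))/t
dM/dt = (3*t*e^(3*t) - 2*t*e^(2*t) - e^(3*t) + e^(2*t))/t^2
d^2M/dt^2 = (9*t^2*e^(3*t) - 4*t^2*e^(2*t) - 6*t*e^(3*t) + 4*t*e^(2*t) + 2*e^(3*t) - 2*e^(2*t))/t^3
d^3M/dt^3 = (27*t^3*e^(3*t) - 8*t^3*e^(2*t) - 27*t^2*e^(3*t) + 12*t^2*e^(2*t) + 18*t*e^(3*t) - 12*t*e^(2*t) - 6*e^(3*t) + 6*e^(2*t))/t^4

E[X^3] = d^3M/dt^3 |_{t=0} = 65/4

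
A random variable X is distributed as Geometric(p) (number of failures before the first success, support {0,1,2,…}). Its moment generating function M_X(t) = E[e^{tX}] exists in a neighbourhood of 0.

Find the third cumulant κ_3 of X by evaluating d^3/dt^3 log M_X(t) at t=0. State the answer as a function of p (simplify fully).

M_X(t) = p/(-(1 - p)*e^(t) + 1)
K_X(t) = log M_X(t) = log(p) - log(-(1 - p)*e^(t) + 1)

κ_3 = D^3[K](0) = (p^2 - 3*p + 2)/p^3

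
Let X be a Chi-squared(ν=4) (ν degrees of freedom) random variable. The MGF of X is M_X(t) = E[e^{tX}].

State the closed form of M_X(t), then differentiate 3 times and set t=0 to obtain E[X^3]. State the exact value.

M_X(t) = (1 - 2*t)^(-2)
D^3[M](t) = -192/(32*t^5 - 80*t^4 + 80*t^3 - 40*t^2 + 10*t - 1)

E[X^3] = D^3[M](0) = 192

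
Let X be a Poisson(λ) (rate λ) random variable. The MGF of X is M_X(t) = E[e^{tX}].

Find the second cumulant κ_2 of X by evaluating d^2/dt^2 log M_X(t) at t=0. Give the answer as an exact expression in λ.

κ_2 = K′′(0) = λ

M_X(t) = e^(λ*(e^(t) - 1))
K_X(t) = log M_X(t) = λ*(e^(t) - 1)
K′(t) = λ*e^(t)
K′′(t) = λ*e^(t)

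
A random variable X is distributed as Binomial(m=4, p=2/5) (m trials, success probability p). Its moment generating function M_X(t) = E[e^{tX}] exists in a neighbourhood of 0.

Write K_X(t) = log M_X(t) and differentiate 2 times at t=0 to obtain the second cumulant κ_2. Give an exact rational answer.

M_X(t) = (2*e^(t)/5 + 3/5)^4
K_X(t) = log M_X(t) = 4*log(2*e^(t)/5 + 3/5)
K^(2)(t) = 24*e^(t)/(4*e^(2*t) + 12*e^(t) + 9)

κ_2 = K^(2)(0) = 24/25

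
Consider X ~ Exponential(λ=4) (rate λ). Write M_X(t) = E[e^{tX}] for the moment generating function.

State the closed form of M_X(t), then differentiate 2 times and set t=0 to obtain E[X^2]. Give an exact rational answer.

M_X(t) = 4/(4 - t)
dM/dt = 4/(t^2 - 8*t + 16)
d^2M/dt^2 = -8/(t^3 - 12*t^2 + 48*t - 64)

E[X^2] = d^2M/dt^2 |_{t=0} = 1/8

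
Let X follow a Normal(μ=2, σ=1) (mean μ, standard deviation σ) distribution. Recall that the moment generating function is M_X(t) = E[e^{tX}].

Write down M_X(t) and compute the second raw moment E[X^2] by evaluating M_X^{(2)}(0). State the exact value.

E[X^2] = M^(2)(0) = 5

M_X(t) = e^(t^2/2 + 2*t)
M^(2)(t) = t^2*e^(2*t)*e^(t^2/2) + 4*t*e^(2*t)*e^(t^2/2) + 5*e^(2*t)*e^(t^2/2)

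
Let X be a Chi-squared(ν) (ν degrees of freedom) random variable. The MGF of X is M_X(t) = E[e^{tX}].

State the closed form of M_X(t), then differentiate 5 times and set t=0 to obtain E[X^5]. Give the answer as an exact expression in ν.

M_X(t) = (1 - 2*t)^(-ν/2)
M′(t) = -ν/(2*t*(1 - 2*t)^(ν/2) - (1 - 2*t)^(ν/2))
M′′(t) = (ν^2 + 2*ν)/(4*t^2*(1 - 2*t)^(ν/2) - 4*t*(1 - 2*t)^(ν/2) + (1 - 2*t)^(ν/2))
M′′′(t) = (-ν^3 - 6*ν^2 - 8*ν)/(8*t^3*(1 - 2*t)^(ν/2) - 12*t^2*(1 - 2*t)^(ν/2) + 6*t*(1 - 2*t)^(ν/2) - (1 - 2*t)^(ν/2))
M′′′′(t) = (ν^4 + 12*ν^3 + 44*ν^2 + 48*ν)/(16*t^4*(1 - 2*t)^(ν/2) - 32*t^3*(1 - 2*t)^(ν/2) + 24*t^2*(1 - 2*t)^(ν/2) - 8*t*(1 - 2*t)^(ν/2) + (1 - 2*t)^(ν/2))

E[X^5] = M′′′′′(0) = ν*(ν^4 + 20*ν^3 + 140*ν^2 + 400*ν + 384)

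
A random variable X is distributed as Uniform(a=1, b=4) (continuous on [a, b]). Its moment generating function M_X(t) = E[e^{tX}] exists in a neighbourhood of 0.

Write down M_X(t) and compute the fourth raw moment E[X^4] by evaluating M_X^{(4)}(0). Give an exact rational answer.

M_X(t) = (e^(4*t) - e^(t))/(3*t)
dM/dt = (4*t*e^(4*t) - t*e^(t) - e^(4*t) + e^(t))/(3*t^2)
d^2M/dt^2 = (16*t^2*e^(4*t) - t^2*e^(t) - 8*t*e^(4*t) + 2*t*e^(t) + 2*e^(4*t) - 2*e^(t))/(3*t^3)
d^3M/dt^3 = (64*t^3*e^(4*t) - t^3*e^(t) - 48*t^2*e^(4*t) + 3*t^2*e^(t) + 24*t*e^(4*t) - 6*t*e^(t) - 6*e^(4*t) + 6*e^(t))/(3*t^4)
d^4M/dt^4 = (256*t^4*e^(4*t) - t^4*e^(t) - 256*t^3*e^(4*t) + 4*t^3*e^(t) + 192*t^2*e^(4*t) - 12*t^2*e^(t) - 96*t*e^(4*t) + 24*t*e^(t) + 24*e^(4*t) - 24*e^(t))/(3*t^5)

E[X^4] = d^4M/dt^4 |_{t=0} = 341/5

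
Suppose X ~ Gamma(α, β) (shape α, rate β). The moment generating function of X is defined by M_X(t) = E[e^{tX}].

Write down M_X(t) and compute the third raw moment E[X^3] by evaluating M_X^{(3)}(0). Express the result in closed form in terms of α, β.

E[X^3] = M′′′(0) = α*(α^2 + 3*α + 2)/β^3

M_X(t) = (β/(β - t))^α
M′(t) = -α*β^α*(1/(β - t))^α/(-β + t)
M′′(t) = (α^2*β^α*(1/(β - t))^α + α*β^α*(1/(β - t))^α)/(β^2 - 2*β*t + t^2)
M′′′(t) = (-α^3*β^α*(1/(β - t))^α - 3*α^2*β^α*(1/(β - t))^α - 2*α*β^α*(1/(β - t))^α)/(-β^3 + 3*β^2*t - 3*β*t^2 + t^3)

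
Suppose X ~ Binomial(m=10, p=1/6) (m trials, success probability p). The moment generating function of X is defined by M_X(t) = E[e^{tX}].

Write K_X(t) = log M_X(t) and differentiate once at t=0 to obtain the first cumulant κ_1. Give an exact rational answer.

κ_1 = K′(0) = 5/3

M_X(t) = (e^(t)/6 + 5/6)^10
K_X(t) = log M_X(t) = 10*log(e^(t)/6 + 5/6)
K′(t) = 10*e^(t)/(e^(t) + 5)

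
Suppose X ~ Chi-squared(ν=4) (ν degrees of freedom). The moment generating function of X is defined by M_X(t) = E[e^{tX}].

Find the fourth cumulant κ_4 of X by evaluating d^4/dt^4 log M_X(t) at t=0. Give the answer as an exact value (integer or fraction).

κ_4 = d^4K/dt^4 |_{t=0} = 192

M_X(t) = (1 - 2*t)^(-2)
K_X(t) = log M_X(t) = -2*log(1 - 2*t)
dK/dt = -4/(2*t - 1)
d^2K/dt^2 = 8/(4*t^2 - 4*t + 1)
d^3K/dt^3 = -32/(8*t^3 - 12*t^2 + 6*t - 1)
d^4K/dt^4 = 192/(16*t^4 - 32*t^3 + 24*t^2 - 8*t + 1)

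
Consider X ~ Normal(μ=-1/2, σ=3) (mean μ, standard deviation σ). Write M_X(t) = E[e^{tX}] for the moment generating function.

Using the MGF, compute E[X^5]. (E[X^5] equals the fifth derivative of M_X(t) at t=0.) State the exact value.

M_X(t) = e^(9*t^2/2 - t/2)
M^(5)(t) = (1889568*t^5*e^(9*t^2/2) - 524880*t^4*e^(9*t^2/2) + 2157840*t^3*e^(9*t^2/2) - 353160*t^2*e^(9*t^2/2) + 369450*t*e^(9*t^2/2) - 19801*e^(9*t^2/2))*e^(-t/2)/32

E[X^5] = M^(5)(0) = -19801/32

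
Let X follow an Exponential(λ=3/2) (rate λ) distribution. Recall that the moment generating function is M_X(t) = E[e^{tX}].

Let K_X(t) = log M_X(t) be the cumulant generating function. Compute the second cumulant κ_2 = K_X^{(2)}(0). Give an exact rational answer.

M_X(t) = 3/(2*(3/2 - t))
K_X(t) = log M_X(t) = -log(3/2 - t) - log(2) + log(3)
D^2[K](t) = 4/(4*t^2 - 12*t + 9)

κ_2 = D^2[K](0) = 4/9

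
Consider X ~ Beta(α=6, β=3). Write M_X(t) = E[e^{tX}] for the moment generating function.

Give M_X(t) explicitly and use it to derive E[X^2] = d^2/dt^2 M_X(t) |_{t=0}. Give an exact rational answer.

M_X(t) = ₁F₁(6; 9; t)
dM/dt = 2*₁F₁(7; 10; t)/3
d^2M/dt^2 = 7*₁F₁(8; 11; t)/15

E[X^2] = d^2M/dt^2 |_{t=0} = 7/15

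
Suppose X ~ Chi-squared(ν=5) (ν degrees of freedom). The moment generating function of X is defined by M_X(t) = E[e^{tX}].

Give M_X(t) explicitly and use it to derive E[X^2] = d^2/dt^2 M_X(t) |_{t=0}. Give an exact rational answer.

M_X(t) = (1 - 2*t)^(-5/2)
D^2[M](t) = 35/(16*t^4*√(1 - 2*t) - 32*t^3*√(1 - 2*t) + 24*t^2*√(1 - 2*t) - 8*t*√(1 - 2*t) + √(1 - 2*t))

E[X^2] = D^2[M](0) = 35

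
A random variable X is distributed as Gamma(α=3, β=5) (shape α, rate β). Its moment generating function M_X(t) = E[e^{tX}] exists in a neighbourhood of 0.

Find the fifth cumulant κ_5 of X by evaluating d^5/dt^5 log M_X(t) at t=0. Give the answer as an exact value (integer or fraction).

κ_5 = K′′′′′(0) = 72/3125

M_X(t) = 125/(5 - t)^3
K_X(t) = log M_X(t) = -3*log(5 - t) + 3*log(5)
K′(t) = -3/(t - 5)
K′′(t) = 3/(t^2 - 10*t + 25)
K′′′(t) = -6/(t^3 - 15*t^2 + 75*t - 125)
K′′′′(t) = 18/(t^4 - 20*t^3 + 150*t^2 - 500*t + 625)
K′′′′′(t) = -72/(t^5 - 25*t^4 + 250*t^3 - 1250*t^2 + 3125*t - 3125)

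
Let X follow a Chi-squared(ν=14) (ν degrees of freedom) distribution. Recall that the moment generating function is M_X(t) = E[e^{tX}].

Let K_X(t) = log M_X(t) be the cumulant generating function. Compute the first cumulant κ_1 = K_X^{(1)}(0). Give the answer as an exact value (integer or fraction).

M_X(t) = (1 - 2*t)^(-7)
K_X(t) = log M_X(t) = -7*log(1 - 2*t)
D[K](t) = -14/(2*t - 1)

κ_1 = D[K](0) = 14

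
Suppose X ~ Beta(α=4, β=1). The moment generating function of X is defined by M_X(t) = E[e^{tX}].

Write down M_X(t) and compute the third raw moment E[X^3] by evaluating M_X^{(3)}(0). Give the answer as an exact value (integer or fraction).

M_X(t) = ₁F₁(4; 5; t)
dM/dt = 4*₁F₁(5; 6; t)/5
d^2M/dt^2 = 2*₁F₁(6; 7; t)/3
d^3M/dt^3 = 4*₁F₁(7; 8; t)/7

E[X^3] = d^3M/dt^3 |_{t=0} = 4/7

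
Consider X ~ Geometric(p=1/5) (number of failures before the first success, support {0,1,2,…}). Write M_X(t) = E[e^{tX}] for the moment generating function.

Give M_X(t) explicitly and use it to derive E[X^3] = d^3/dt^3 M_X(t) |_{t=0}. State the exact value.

M_X(t) = 1/(5*(1 - 4*e^(t)/5))
M′(t) = 4*e^(t)/(16*e^(2*t) - 40*e^(t) + 25)
M′′(t) = (-16*e^(2*t) - 20*e^(t))/(64*e^(3*t) - 240*e^(2*t) + 300*e^(t) - 125)
M′′′(t) = (64*e^(3*t) + 320*e^(2*t) + 100*e^(t))/(256*e^(4*t) - 1280*e^(3*t) + 2400*e^(2*t) - 2000*e^(t) + 625)

E[X^3] = M′′′(0) = 484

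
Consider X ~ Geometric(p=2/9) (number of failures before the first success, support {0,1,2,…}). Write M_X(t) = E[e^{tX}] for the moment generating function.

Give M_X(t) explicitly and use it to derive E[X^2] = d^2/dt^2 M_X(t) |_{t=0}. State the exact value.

E[X^2] = M^(2)(0) = 28

M_X(t) = 2/(9*(1 - 7*e^(t)/9))
M^(2)(t) = (-98*e^(2*t) - 126*e^(t))/(343*e^(3*t) - 1323*e^(2*t) + 1701*e^(t) - 729)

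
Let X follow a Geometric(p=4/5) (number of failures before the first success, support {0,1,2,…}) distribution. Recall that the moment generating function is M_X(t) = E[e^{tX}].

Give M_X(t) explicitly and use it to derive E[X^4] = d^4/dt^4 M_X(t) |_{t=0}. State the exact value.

M_X(t) = 4/(5*(1 - e^(t)/5))
D^4[M](t) = (-4*e^(4*t) - 220*e^(3*t) - 1100*e^(2*t) - 500*e^(t))/(e^(5*t) - 25*e^(4*t) + 250*e^(3*t) - 1250*e^(2*t) + 3125*e^(t) - 3125)

E[X^4] = D^4[M](0) = 57/32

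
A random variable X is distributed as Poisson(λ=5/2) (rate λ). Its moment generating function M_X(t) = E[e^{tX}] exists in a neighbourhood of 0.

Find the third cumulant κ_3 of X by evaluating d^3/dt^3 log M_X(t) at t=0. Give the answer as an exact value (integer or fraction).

κ_3 = D^3[K](0) = 5/2

M_X(t) = e^(5*e^(t)/2 - 5/2)
K_X(t) = log M_X(t) = 5*e^(t)/2 - 5/2
D^3[K](t) = 5*e^(t)/2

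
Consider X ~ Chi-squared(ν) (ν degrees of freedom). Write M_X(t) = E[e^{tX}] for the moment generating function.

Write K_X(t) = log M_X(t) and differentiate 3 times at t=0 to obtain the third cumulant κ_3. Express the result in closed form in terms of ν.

M_X(t) = (1 - 2*t)^(-ν/2)
K_X(t) = log M_X(t) = -ν*log(1 - 2*t)/2
K′(t) = -ν/(2*t - 1)
K′′(t) = 2*ν/(4*t^2 - 4*t + 1)
K′′′(t) = -8*ν/(8*t^3 - 12*t^2 + 6*t - 1)

κ_3 = K′′′(0) = 8*ν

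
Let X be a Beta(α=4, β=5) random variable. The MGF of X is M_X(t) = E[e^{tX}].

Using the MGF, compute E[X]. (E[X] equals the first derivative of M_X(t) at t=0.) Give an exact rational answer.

E[X] = D[M](0) = 4/9

M_X(t) = ₁F₁(4; 9; t)
D[M](t) = 4*₁F₁(5; 10; t)/9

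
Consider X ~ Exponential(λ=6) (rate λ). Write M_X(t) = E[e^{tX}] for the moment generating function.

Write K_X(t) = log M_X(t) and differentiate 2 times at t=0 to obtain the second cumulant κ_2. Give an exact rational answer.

M_X(t) = 6/(6 - t)
K_X(t) = log M_X(t) = -log(6 - t) + log(6)
D^2[K](t) = 1/(t^2 - 12*t + 36)

κ_2 = D^2[K](0) = 1/36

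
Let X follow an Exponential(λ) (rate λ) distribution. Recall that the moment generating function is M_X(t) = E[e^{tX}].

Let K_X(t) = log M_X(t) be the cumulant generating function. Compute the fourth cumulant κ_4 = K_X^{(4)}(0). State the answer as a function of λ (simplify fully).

M_X(t) = λ/(λ - t)
K_X(t) = log M_X(t) = log(λ) - log(λ - t)
K^(4)(t) = 6/(λ^4 - 4*λ^3*t + 6*λ^2*t^2 - 4*λ*t^3 + t^4)

κ_4 = K^(4)(0) = 6/λ^4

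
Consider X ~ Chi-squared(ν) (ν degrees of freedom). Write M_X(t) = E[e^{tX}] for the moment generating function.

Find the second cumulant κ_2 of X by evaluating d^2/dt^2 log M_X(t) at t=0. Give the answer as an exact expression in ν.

M_X(t) = (1 - 2*t)^(-ν/2)
K_X(t) = log M_X(t) = -ν*log(1 - 2*t)/2
dK/dt = -ν/(2*t - 1)
d^2K/dt^2 = 2*ν/(4*t^2 - 4*t + 1)

κ_2 = d^2K/dt^2 |_{t=0} = 2*ν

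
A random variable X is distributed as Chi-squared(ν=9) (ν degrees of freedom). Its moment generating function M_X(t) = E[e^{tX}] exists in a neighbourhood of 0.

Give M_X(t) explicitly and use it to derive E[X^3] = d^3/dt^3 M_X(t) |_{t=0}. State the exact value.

M_X(t) = (1 - 2*t)^(-9/2)
M′(t) = -9/(32*t^5*√(1 - 2*t) - 80*t^4*√(1 - 2*t) + 80*t^3*√(1 - 2*t) - 40*t^2*√(1 - 2*t) + 10*t*√(1 - 2*t) - √(1 - 2*t))
M′′(t) = 99/(64*t^6*√(1 - 2*t) - 192*t^5*√(1 - 2*t) + 240*t^4*√(1 - 2*t) - 160*t^3*√(1 - 2*t) + 60*t^2*√(1 - 2*t) - 12*t*√(1 - 2*t) + √(1 - 2*t))

E[X^3] = M′′′(0) = 1287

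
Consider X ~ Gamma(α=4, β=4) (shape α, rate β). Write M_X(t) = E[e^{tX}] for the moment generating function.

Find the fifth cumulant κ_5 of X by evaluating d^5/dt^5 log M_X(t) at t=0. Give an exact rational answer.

κ_5 = D^5[K](0) = 3/32

M_X(t) = 256/(4 - t)^4
K_X(t) = log M_X(t) = -4*log(4 - t) + 8*log(2)
D^5[K](t) = -96/(t^5 - 20*t^4 + 160*t^3 - 640*t^2 + 1280*t - 1024)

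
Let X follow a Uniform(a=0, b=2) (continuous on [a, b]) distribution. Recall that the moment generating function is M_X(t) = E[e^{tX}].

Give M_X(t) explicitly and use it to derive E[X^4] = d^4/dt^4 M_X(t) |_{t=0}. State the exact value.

M_X(t) = (e^(2*t) - 1)/(2*t)
dM/dt = (2*t*e^(2*t) - e^(2*t) + 1)/(2*t^2)
d^2M/dt^2 = (2*t^2*e^(2*t) - 2*t*e^(2*t) + e^(2*t) - 1)/t^3
d^3M/dt^3 = (4*t^3*e^(2*t) - 6*t^2*e^(2*t) + 6*t*e^(2*t) - 3*e^(2*t) + 3)/t^4
d^4M/dt^4 = (8*t^4*e^(2*t) - 16*t^3*e^(2*t) + 24*t^2*e^(2*t) - 24*t*e^(2*t) + 12*e^(2*t) - 12)/t^5

E[X^4] = d^4M/dt^4 |_{t=0} = 16/5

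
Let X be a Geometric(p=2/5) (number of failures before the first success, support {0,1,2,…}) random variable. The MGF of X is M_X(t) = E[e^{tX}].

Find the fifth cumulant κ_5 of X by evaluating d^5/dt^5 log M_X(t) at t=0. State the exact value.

M_X(t) = 2/(5*(1 - 3*e^(t)/5))
K_X(t) = log M_X(t) = -log(1 - 3*e^(t)/5) - log(5) + log(2)
dK/dt = -3*e^(t)/(3*e^(t) - 5)
d^2K/dt^2 = 15*e^(t)/(9*e^(2*t) - 30*e^(t) + 25)
d^3K/dt^3 = (-45*e^(2*t) - 75*e^(t))/(27*e^(3*t) - 135*e^(2*t) + 225*e^(t) - 125)
d^4K/dt^4 = (135*e^(3*t) + 900*e^(2*t) + 375*e^(t))/(81*e^(4*t) - 540*e^(3*t) + 1350*e^(2*t) - 1500*e^(t) + 625)
d^5K/dt^5 = (-405*e^(4*t) - 7425*e^(3*t) - 12375*e^(2*t) - 1875*e^(t))/(243*e^(5*t) - 2025*e^(4*t) + 6750*e^(3*t) - 11250*e^(2*t) + 9375*e^(t) - 3125)

κ_5 = d^5K/dt^5 |_{t=0} = 690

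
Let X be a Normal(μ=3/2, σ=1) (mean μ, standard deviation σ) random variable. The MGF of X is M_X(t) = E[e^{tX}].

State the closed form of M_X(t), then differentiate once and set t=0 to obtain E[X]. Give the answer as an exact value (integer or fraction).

E[X] = D[M](0) = 3/2

M_X(t) = e^(t^2/2 + 3*t/2)
D[M](t) = t*e^(3*t/2)*e^(t^2/2) + 3*e^(3*t/2)*e^(t^2/2)/2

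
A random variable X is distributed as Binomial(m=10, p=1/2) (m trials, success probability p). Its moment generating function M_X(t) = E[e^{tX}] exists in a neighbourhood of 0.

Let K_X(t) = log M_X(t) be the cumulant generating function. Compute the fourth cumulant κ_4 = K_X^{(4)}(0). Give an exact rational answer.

M_X(t) = (e^(t)/2 + 1/2)^10
K_X(t) = log M_X(t) = 10*log(e^(t)/2 + 1/2)
dK/dt = 10*e^(t)/(e^(t) + 1)
d^2K/dt^2 = 10*e^(t)/(e^(2*t) + 2*e^(t) + 1)
d^3K/dt^3 = (-10*e^(2*t) + 10*e^(t))/(e^(3*t) + 3*e^(2*t) + 3*e^(t) + 1)
d^4K/dt^4 = (10*e^(3*t) - 40*e^(2*t) + 10*e^(t))/(e^(4*t) + 4*e^(3*t) + 6*e^(2*t) + 4*e^(t) + 1)

κ_4 = d^4K/dt^4 |_{t=0} = -5/4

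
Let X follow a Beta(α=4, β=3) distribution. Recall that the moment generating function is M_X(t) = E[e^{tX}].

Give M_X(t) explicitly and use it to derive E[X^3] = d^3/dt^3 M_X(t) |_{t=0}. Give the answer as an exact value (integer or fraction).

M_X(t) = ₁F₁(4; 7; t)
dM/dt = 4*₁F₁(5; 8; t)/7
d^2M/dt^2 = 5*₁F₁(6; 9; t)/14
d^3M/dt^3 = 5*₁F₁(7; 10; t)/21

E[X^3] = d^3M/dt^3 |_{t=0} = 5/21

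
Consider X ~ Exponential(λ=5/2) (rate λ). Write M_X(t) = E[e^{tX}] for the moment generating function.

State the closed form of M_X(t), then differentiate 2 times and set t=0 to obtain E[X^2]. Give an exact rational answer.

E[X^2] = d^2M/dt^2 |_{t=0} = 8/25

M_X(t) = 5/(2*(5/2 - t))
dM/dt = 10/(4*t^2 - 20*t + 25)
d^2M/dt^2 = -40/(8*t^3 - 60*t^2 + 150*t - 125)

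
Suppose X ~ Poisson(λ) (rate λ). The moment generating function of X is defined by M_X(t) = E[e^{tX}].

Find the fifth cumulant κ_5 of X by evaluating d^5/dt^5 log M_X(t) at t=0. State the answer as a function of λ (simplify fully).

κ_5 = K′′′′′(0) = λ

M_X(t) = e^(λ*(e^(t) - 1))
K_X(t) = log M_X(t) = λ*(e^(t) - 1)
K′(t) = λ*e^(t)
K′′(t) = λ*e^(t)
K′′′(t) = λ*e^(t)
K′′′′(t) = λ*e^(t)
K′′′′′(t) = λ*e^(t)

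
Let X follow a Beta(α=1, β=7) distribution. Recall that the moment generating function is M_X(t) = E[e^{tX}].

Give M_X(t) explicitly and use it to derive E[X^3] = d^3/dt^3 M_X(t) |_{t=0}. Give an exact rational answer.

M_X(t) = ₁F₁(1; 8; t)
M^(3)(t) = ₁F₁(4; 11; t)/120

E[X^3] = M^(3)(0) = 1/120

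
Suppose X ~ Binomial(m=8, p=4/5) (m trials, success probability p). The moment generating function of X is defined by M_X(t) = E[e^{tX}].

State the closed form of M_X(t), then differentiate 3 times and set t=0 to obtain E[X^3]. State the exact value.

E[X^3] = M^(3)(0) = 35744/125

M_X(t) = (4*e^(t)/5 + 1/5)^8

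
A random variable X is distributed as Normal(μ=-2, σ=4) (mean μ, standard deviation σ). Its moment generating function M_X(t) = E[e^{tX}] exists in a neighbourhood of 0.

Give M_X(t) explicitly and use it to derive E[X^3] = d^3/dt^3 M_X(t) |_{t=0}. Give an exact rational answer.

M_X(t) = e^(8*t^2 - 2*t)
M′(t) = 16*t*e^(-2*t)*e^(8*t^2) - 2*e^(-2*t)*e^(8*t^2)
M′′(t) = (256*t^2*e^(8*t^2) - 64*t*e^(8*t^2) + 20*e^(8*t^2))*e^(-2*t)
M′′′(t) = (4096*t^3*e^(8*t^2) - 1536*t^2*e^(8*t^2) + 960*t*e^(8*t^2) - 104*e^(8*t^2))*e^(-2*t)

E[X^3] = M′′′(0) = -104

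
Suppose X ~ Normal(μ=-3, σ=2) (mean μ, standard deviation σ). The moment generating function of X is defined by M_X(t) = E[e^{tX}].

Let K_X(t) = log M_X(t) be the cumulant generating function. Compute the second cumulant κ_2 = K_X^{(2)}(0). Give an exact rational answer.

M_X(t) = e^(2*t^2 - 3*t)
K_X(t) = log M_X(t) = 2*t^2 - 3*t
K′(t) = 4*t - 3
K′′(t) = 4

κ_2 = K′′(0) = 4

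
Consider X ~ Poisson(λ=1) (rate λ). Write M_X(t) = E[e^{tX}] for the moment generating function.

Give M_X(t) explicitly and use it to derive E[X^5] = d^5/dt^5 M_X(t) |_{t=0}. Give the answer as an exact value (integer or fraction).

M_X(t) = e^(e^(t) - 1)
M′(t) = e^(-1)*e^(t)*e^(e^(t))
M′′(t) = (e^(2*t)*e^(e^(t)) + e^(t)*e^(e^(t)))*e^(-1)
M′′′(t) = (e^(3*t)*e^(e^(t)) + 3*e^(2*t)*e^(e^(t)) + e^(t)*e^(e^(t)))*e^(-1)
M′′′′(t) = (e^(4*t)*e^(e^(t)) + 6*e^(3*t)*e^(e^(t)) + 7*e^(2*t)*e^(e^(t)) + e^(t)*e^(e^(t)))*e^(-1)
M′′′′′(t) = (e^(5*t)*e^(e^(t)) + 10*e^(4*t)*e^(e^(t)) + 25*e^(3*t)*e^(e^(t)) + 15*e^(2*t)*e^(e^(t)) + e^(t)*e^(e^(t)))*e^(-1)

E[X^5] = M′′′′′(0) = 52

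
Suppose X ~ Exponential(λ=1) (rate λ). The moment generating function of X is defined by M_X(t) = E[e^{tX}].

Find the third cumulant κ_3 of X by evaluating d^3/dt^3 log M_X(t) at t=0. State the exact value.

κ_3 = d^3K/dt^3 |_{t=0} = 2

M_X(t) = 1/(1 - t)
K_X(t) = log M_X(t) = -log(1 - t)
dK/dt = -1/(t - 1)
d^2K/dt^2 = 1/(t^2 - 2*t + 1)
d^3K/dt^3 = -2/(t^3 - 3*t^2 + 3*t - 1)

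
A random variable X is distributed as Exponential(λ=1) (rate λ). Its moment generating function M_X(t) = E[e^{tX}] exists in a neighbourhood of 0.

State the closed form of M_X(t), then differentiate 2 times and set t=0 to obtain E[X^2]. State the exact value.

E[X^2] = M′′(0) = 2

M_X(t) = 1/(1 - t)
M′(t) = 1/(t^2 - 2*t + 1)
M′′(t) = -2/(t^3 - 3*t^2 + 3*t - 1)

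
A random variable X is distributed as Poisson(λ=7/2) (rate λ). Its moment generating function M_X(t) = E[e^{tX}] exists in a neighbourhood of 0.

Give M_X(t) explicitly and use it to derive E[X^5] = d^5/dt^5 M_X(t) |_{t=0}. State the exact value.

M_X(t) = e^(7*e^(t)/2 - 7/2)
M^(5)(t) = (16807*e^(5*t)*e^(7*e^(t)/2) + 48020*e^(4*t)*e^(7*e^(t)/2) + 34300*e^(3*t)*e^(7*e^(t)/2) + 5880*e^(2*t)*e^(7*e^(t)/2) + 112*e^(t)*e^(7*e^(t)/2))*e^(-7/2)/32

E[X^5] = M^(5)(0) = 105119/32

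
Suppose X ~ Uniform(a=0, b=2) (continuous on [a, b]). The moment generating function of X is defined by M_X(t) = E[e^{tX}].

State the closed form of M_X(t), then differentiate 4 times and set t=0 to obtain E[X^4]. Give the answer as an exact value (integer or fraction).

M_X(t) = (e^(2*t) - 1)/(2*t)
M′(t) = (2*t*e^(2*t) - e^(2*t) + 1)/(2*t^2)
M′′(t) = (2*t^2*e^(2*t) - 2*t*e^(2*t) + e^(2*t) - 1)/t^3
M′′′(t) = (4*t^3*e^(2*t) - 6*t^2*e^(2*t) + 6*t*e^(2*t) - 3*e^(2*t) + 3)/t^4
M′′′′(t) = (8*t^4*e^(2*t) - 16*t^3*e^(2*t) + 24*t^2*e^(2*t) - 24*t*e^(2*t) + 12*e^(2*t) - 12)/t^5

E[X^4] = M′′′′(0) = 16/5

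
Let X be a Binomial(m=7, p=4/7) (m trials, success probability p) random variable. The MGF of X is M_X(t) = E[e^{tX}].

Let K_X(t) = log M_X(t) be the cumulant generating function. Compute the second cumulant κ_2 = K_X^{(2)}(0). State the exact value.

κ_2 = K′′(0) = 12/7

M_X(t) = (4*e^(t)/7 + 3/7)^7
K_X(t) = log M_X(t) = 7*log(4*e^(t)/7 + 3/7)
K′(t) = 28*e^(t)/(4*e^(t) + 3)
K′′(t) = 84*e^(t)/(16*e^(2*t) + 24*e^(t) + 9)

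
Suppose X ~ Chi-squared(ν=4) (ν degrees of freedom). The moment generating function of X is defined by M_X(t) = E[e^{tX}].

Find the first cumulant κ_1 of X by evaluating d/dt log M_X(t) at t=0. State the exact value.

κ_1 = D[K](0) = 4

M_X(t) = (1 - 2*t)^(-2)
K_X(t) = log M_X(t) = -2*log(1 - 2*t)
D[K](t) = -4/(2*t - 1)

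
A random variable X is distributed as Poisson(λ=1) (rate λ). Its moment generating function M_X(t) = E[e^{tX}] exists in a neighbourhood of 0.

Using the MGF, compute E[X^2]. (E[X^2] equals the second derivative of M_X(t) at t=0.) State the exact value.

E[X^2] = D^2[M](0) = 2

M_X(t) = e^(e^(t) - 1)
D^2[M](t) = (e^(2*t)*e^(e^(t)) + e^(t)*e^(e^(t)))*e^(-1)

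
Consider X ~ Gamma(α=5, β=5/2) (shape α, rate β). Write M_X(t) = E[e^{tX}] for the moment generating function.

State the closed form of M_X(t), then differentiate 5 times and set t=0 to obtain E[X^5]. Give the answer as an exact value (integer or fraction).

E[X^5] = M′′′′′(0) = 96768/625

M_X(t) = 3125/(32*(5/2 - t)^5)
M′(t) = 31250/(64*t^6 - 960*t^5 + 6000*t^4 - 20000*t^3 + 37500*t^2 - 37500*t + 15625)
M′′(t) = -375000/(128*t^7 - 2240*t^6 + 16800*t^5 - 70000*t^4 + 175000*t^3 - 262500*t^2 + 218750*t - 78125)
M′′′(t) = 5250000/(256*t^8 - 5120*t^7 + 44800*t^6 - 224000*t^5 + 700000*t^4 - 1400000*t^3 + 1750000*t^2 - 1250000*t + 390625)
M′′′′(t) = -84000000/(512*t^9 - 11520*t^8 + 115200*t^7 - 672000*t^6 + 2520000*t^5 - 6300000*t^4 + 10500000*t^3 - 11250000*t^2 + 7031250*t - 1953125)
M′′′′′(t) = 1512000000/(1024*t^10 - 25600*t^9 + 288000*t^8 - 1920000*t^7 + 8400000*t^6 - 25200000*t^5 + 52500000*t^4 - 75000000*t^3 + 70312500*t^2 - 39062500*t + 9765625)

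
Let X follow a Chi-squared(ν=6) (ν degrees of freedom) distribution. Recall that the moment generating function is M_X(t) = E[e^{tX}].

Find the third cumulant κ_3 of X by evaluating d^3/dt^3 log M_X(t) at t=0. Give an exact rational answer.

M_X(t) = (1 - 2*t)^(-3)
K_X(t) = log M_X(t) = -3*log(1 - 2*t)
K^(3)(t) = -48/(8*t^3 - 12*t^2 + 6*t - 1)

κ_3 = K^(3)(0) = 48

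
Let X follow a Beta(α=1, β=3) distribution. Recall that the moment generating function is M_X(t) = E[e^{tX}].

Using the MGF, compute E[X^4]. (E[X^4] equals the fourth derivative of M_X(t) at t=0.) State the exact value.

E[X^4] = M′′′′(0) = 1/35

M_X(t) = ₁F₁(1; 4; t)
M′(t) = ₁F₁(2; 5; t)/4
M′′(t) = ₁F₁(3; 6; t)/10
M′′′(t) = ₁F₁(4; 7; t)/20
M′′′′(t) = ₁F₁(5; 8; t)/35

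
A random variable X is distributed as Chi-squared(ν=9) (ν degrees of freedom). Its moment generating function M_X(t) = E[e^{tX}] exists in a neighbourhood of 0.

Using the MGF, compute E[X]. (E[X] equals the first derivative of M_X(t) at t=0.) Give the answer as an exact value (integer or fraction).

M_X(t) = (1 - 2*t)^(-9/2)
D[M](t) = -9/(32*t^5*√(1 - 2*t) - 80*t^4*√(1 - 2*t) + 80*t^3*√(1 - 2*t) - 40*t^2*√(1 - 2*t) + 10*t*√(1 - 2*t) - √(1 - 2*t))

E[X] = D[M](0) = 9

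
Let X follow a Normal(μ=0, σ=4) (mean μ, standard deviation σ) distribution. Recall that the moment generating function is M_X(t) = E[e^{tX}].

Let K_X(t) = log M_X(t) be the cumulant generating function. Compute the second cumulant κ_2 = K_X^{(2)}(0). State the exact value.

M_X(t) = e^(8*t^2)
K_X(t) = log M_X(t) = 8*t^2
K^(2)(t) = 16

κ_2 = K^(2)(0) = 16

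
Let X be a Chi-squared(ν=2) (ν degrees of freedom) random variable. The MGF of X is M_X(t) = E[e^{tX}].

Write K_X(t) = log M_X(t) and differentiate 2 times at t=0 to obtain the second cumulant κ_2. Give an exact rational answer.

M_X(t) = 1/(1 - 2*t)
K_X(t) = log M_X(t) = -log(1 - 2*t)
dK/dt = -2/(2*t - 1)
d^2K/dt^2 = 4/(4*t^2 - 4*t + 1)

κ_2 = d^2K/dt^2 |_{t=0} = 4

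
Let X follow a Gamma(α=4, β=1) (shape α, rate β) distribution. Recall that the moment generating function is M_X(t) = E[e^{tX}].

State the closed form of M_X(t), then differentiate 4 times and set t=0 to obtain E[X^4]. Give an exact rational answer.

E[X^4] = M′′′′(0) = 840

M_X(t) = (1 - t)^(-4)
M′(t) = -4/(t^5 - 5*t^4 + 10*t^3 - 10*t^2 + 5*t - 1)
M′′(t) = 20/(t^6 - 6*t^5 + 15*t^4 - 20*t^3 + 15*t^2 - 6*t + 1)
M′′′(t) = -120/(t^7 - 7*t^6 + 21*t^5 - 35*t^4 + 35*t^3 - 21*t^2 + 7*t - 1)
M′′′′(t) = 840/(t^8 - 8*t^7 + 28*t^6 - 56*t^5 + 70*t^4 - 56*t^3 + 28*t^2 - 8*t + 1)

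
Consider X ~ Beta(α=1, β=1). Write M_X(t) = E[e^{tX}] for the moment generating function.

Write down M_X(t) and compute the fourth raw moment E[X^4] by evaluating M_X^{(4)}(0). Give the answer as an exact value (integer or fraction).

M_X(t) = ₁F₁(1; 2; t)
D^4[M](t) = ₁F₁(5; 6; t)/5

E[X^4] = D^4[M](0) = 1/5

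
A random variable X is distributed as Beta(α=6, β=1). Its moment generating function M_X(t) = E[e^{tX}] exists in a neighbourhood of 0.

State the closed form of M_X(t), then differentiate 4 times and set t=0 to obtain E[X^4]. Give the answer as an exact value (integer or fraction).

M_X(t) = ₁F₁(6; 7; t)
dM/dt = 6*₁F₁(7; 8; t)/7
d^2M/dt^2 = 3*₁F₁(8; 9; t)/4
d^3M/dt^3 = 2*₁F₁(9; 10; t)/3
d^4M/dt^4 = 3*₁F₁(10; 11; t)/5

E[X^4] = d^4M/dt^4 |_{t=0} = 3/5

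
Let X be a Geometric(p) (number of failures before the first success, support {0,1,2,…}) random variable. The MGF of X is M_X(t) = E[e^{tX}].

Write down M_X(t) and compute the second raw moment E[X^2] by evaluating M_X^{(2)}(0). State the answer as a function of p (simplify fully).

M_X(t) = p/(-(1 - p)*e^(t) + 1)

E[X^2] = D^2[M](0) = 1 - 3/p + 2/p^2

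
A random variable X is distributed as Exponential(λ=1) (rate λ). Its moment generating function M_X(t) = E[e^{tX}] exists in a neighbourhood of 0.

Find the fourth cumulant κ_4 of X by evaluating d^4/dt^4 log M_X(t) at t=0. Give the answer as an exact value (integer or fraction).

κ_4 = K^(4)(0) = 6

M_X(t) = 1/(1 - t)
K_X(t) = log M_X(t) = -log(1 - t)
K^(4)(t) = 6/(t^4 - 4*t^3 + 6*t^2 - 4*t + 1)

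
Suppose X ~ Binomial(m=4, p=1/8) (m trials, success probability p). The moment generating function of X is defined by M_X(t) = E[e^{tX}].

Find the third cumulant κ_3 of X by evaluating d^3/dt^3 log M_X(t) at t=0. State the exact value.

M_X(t) = (e^(t)/8 + 7/8)^4
K_X(t) = log M_X(t) = 4*log(e^(t)/8 + 7/8)
K^(3)(t) = (-28*e^(2*t) + 196*e^(t))/(e^(3*t) + 21*e^(2*t) + 147*e^(t) + 343)

κ_3 = K^(3)(0) = 21/64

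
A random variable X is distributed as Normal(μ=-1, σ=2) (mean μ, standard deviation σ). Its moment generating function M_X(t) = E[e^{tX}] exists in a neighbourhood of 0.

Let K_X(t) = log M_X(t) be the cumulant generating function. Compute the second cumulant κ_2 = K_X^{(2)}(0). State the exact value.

M_X(t) = e^(2*t^2 - t)
K_X(t) = log M_X(t) = 2*t^2 - t
K^(2)(t) = 4

κ_2 = K^(2)(0) = 4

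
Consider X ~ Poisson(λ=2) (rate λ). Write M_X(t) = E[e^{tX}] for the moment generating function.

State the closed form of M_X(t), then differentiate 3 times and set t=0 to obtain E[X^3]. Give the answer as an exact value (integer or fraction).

M_X(t) = e^(2*e^(t) - 2)
M′(t) = 2*e^(-2)*e^(t)*e^(2*e^(t))
M′′(t) = (4*e^(2*t)*e^(2*e^(t)) + 2*e^(t)*e^(2*e^(t)))*e^(-2)
M′′′(t) = (8*e^(3*t)*e^(2*e^(t)) + 12*e^(2*t)*e^(2*e^(t)) + 2*e^(t)*e^(2*e^(t)))*e^(-2)

E[X^3] = M′′′(0) = 22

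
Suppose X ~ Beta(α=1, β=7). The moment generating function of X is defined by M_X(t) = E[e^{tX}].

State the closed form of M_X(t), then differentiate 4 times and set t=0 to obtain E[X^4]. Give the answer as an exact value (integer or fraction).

M_X(t) = ₁F₁(1; 8; t)
M′(t) = ₁F₁(2; 9; t)/8
M′′(t) = ₁F₁(3; 10; t)/36
M′′′(t) = ₁F₁(4; 11; t)/120
M′′′′(t) = ₁F₁(5; 12; t)/330

E[X^4] = M′′′′(0) = 1/330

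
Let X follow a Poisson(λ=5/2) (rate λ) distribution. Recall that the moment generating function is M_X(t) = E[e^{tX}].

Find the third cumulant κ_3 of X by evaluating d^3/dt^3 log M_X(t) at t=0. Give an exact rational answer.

κ_3 = D^3[K](0) = 5/2

M_X(t) = e^(5*e^(t)/2 - 5/2)
K_X(t) = log M_X(t) = 5*e^(t)/2 - 5/2
D^3[K](t) = 5*e^(t)/2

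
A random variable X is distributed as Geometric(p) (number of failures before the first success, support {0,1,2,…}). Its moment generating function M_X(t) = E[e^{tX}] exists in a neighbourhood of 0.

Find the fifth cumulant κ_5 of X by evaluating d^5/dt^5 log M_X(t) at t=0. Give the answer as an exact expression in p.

M_X(t) = p/(-(1 - p)*e^(t) + 1)
K_X(t) = log M_X(t) = log(p) - log(-(1 - p)*e^(t) + 1)
dK/dt = (-p*e^(t) + e^(t))/(p*e^(t) - e^(t) + 1)
d^2K/dt^2 = (-p*e^(t) + e^(t))/(p^2*e^(2*t) - 2*p*e^(2*t) + 2*p*e^(t) + e^(2*t) - 2*e^(t) + 1)

κ_5 = d^5K/dt^5 |_{t=0} = (p^4 - 15*p^3 + 50*p^2 - 60*p + 24)/p^5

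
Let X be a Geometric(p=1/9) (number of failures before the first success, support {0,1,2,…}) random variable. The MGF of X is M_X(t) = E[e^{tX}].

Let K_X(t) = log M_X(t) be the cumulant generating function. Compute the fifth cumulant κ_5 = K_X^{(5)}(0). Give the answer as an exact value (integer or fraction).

M_X(t) = 1/(9*(1 - 8*e^(t)/9))
K_X(t) = log M_X(t) = -log(1 - 8*e^(t)/9) - 2*log(3)
dK/dt = -8*e^(t)/(8*e^(t) - 9)
d^2K/dt^2 = 72*e^(t)/(64*e^(2*t) - 144*e^(t) + 81)
d^3K/dt^3 = (-576*e^(2*t) - 648*e^(t))/(512*e^(3*t) - 1728*e^(2*t) + 1944*e^(t) - 729)
d^4K/dt^4 = (4608*e^(3*t) + 20736*e^(2*t) + 5832*e^(t))/(4096*e^(4*t) - 18432*e^(3*t) + 31104*e^(2*t) - 23328*e^(t) + 6561)
d^5K/dt^5 = (-36864*e^(4*t) - 456192*e^(3*t) - 513216*e^(2*t) - 52488*e^(t))/(32768*e^(5*t) - 184320*e^(4*t) + 414720*e^(3*t) - 466560*e^(2*t) + 262440*e^(t) - 59049)

κ_5 = d^5K/dt^5 |_{t=0} = 1058760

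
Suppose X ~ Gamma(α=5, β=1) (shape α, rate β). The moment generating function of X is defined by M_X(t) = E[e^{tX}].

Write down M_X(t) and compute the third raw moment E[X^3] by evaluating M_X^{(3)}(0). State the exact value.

E[X^3] = M^(3)(0) = 210

M_X(t) = (1 - t)^(-5)
M^(3)(t) = 210/(t^8 - 8*t^7 + 28*t^6 - 56*t^5 + 70*t^4 - 56*t^3 + 28*t^2 - 8*t + 1)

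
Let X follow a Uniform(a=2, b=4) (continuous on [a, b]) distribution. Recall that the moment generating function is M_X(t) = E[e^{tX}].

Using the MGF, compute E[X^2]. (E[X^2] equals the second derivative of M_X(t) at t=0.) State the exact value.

E[X^2] = M^(2)(0) = 28/3

M_X(t) = (e^(4*t) - e^(2*t))/(2*t)
M^(2)(t) = (8*t^2*e^(4*t) - 2*t^2*e^(2*t) - 4*t*e^(4*t) + 2*t*e^(2*t) + e^(4*t) - e^(2*t))/t^3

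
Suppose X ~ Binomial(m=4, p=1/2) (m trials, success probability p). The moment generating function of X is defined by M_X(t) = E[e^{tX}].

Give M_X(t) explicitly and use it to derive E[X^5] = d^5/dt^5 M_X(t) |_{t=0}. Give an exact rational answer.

M_X(t) = (e^(t)/2 + 1/2)^4
M^(5)(t) = 64*e^(4*t) + 243*e^(3*t)/4 + 12*e^(2*t) + e^(t)/4

E[X^5] = M^(5)(0) = 137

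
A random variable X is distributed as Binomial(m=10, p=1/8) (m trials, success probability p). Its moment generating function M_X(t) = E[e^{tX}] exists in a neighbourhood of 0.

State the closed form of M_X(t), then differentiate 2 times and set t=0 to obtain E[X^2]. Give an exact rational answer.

E[X^2] = M^(2)(0) = 85/32

M_X(t) = (e^(t)/8 + 7/8)^10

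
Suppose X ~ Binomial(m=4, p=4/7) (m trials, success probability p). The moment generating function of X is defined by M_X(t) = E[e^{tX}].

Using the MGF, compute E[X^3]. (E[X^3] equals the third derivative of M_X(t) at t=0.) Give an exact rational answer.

E[X^3] = M^(3)(0) = 6352/343

M_X(t) = (4*e^(t)/7 + 3/7)^4
M^(3)(t) = 16384*e^(4*t)/2401 + 20736*e^(3*t)/2401 + 6912*e^(2*t)/2401 + 432*e^(t)/2401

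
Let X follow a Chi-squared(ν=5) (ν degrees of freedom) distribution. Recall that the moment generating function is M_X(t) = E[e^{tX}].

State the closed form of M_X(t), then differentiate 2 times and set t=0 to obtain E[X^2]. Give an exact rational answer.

E[X^2] = d^2M/dt^2 |_{t=0} = 35

M_X(t) = (1 - 2*t)^(-5/2)
dM/dt = -5/(8*t^3*√(1 - 2*t) - 12*t^2*√(1 - 2*t) + 6*t*√(1 - 2*t) - √(1 - 2*t))
d^2M/dt^2 = 35/(16*t^4*√(1 - 2*t) - 32*t^3*√(1 - 2*t) + 24*t^2*√(1 - 2*t) - 8*t*√(1 - 2*t) + √(1 - 2*t))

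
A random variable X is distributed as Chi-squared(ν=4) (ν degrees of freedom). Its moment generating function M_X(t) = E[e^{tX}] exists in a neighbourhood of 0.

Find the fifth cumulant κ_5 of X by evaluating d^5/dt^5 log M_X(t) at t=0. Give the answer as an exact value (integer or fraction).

κ_5 = D^5[K](0) = 1536

M_X(t) = (1 - 2*t)^(-2)
K_X(t) = log M_X(t) = -2*log(1 - 2*t)
D^5[K](t) = -1536/(32*t^5 - 80*t^4 + 80*t^3 - 40*t^2 + 10*t - 1)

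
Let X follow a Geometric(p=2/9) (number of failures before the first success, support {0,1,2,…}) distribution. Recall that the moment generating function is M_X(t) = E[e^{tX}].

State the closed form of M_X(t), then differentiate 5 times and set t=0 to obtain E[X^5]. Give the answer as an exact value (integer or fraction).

M_X(t) = 2/(9*(1 - 7*e^(t)/9))
dM/dt = 14*e^(t)/(49*e^(2*t) - 126*e^(t) + 81)
d^2M/dt^2 = (-98*e^(2*t) - 126*e^(t))/(343*e^(3*t) - 1323*e^(2*t) + 1701*e^(t) - 729)
d^3M/dt^3 = (686*e^(3*t) + 3528*e^(2*t) + 1134*e^(t))/(2401*e^(4*t) - 12348*e^(3*t) + 23814*e^(2*t) - 20412*e^(t) + 6561)
d^4M/dt^4 = (-4802*e^(4*t) - 67914*e^(3*t) - 87318*e^(2*t) - 10206*e^(t))/(16807*e^(5*t) - 108045*e^(4*t) + 277830*e^(3*t) - 357210*e^(2*t) + 229635*e^(t) - 59049)

E[X^5] = d^5M/dt^5 |_{t=0} = 211687/2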